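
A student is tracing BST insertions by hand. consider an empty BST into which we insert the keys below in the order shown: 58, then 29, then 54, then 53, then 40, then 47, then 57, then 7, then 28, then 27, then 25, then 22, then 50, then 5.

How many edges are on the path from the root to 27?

4

Insert 58: tree is empty, so 58 becomes the root.
Insert 29: 29 < 58 → go left. Place as left child of 58.
Insert 54: 54 < 58 → go left; 54 > 29 → go right. Place as right child of 29.
Insert 53: 53 < 58 → go left; 53 > 29 → go right; 53 < 54 → go left. Place as left child of 54.
Insert 40: 40 < 58 → go left; 40 > 29 → go right; 40 < 54 → go left; 40 < 53 → go left. Place as left child of 53.
Insert 47: 47 < 58 → go left; 47 > 29 → go right; 47 < 54 → go left; 47 < 53 → go left; 47 > 40 → go right. Place as right child of 40.
Insert 57: 57 < 58 → go left; 57 > 29 → go right; 57 > 54 → go right. Place as right child of 54.
Insert 7: 7 < 58 → go left; 7 < 29 → go left. Place as left child of 29.
Insert 28: 28 < 58 → go left; 28 < 29 → go left; 28 > 7 → go right. Place as right child of 7.
Insert 27: 27 < 58 → go left; 27 < 29 → go left; 27 > 7 → go right; 27 < 28 → go left. Place as left child of 28.
Insert 25: 25 < 58 → go left; 25 < 29 → go left; 25 > 7 → go right; 25 < 28 → go left; 25 < 27 → go left. Place as left child of 27.
Insert 22: 22 < 58 → go left; 22 < 29 → go left; 22 > 7 → go right; 22 < 28 → go left; 22 < 27 → go left; 22 < 25 → go left. Place as left child of 25.
Insert 50: 50 < 58 → go left; 50 > 29 → go right; 50 < 54 → go left; 50 < 53 → go left; 50 > 40 → go right; 50 > 47 → go right. Place as right child of 47.
Insert 5: 5 < 58 → go left; 5 < 29 → go left; 5 < 7 → go left. Place as left child of 7.

Path to 27: 58 → 29 → 7 → 28 → 27, which is 4 edges.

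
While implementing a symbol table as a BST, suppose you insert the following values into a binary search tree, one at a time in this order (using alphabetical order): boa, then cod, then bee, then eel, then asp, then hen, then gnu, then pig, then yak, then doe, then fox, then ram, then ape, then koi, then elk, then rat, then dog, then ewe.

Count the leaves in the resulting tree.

5

boa: root
cod: right child of boa (depth 1)
bee: left child of boa (depth 1)
eel: right child of cod (depth 2)
asp: left child of bee (depth 2)
hen: right child of eel (depth 3)
gnu: left child of hen (depth 4)
pig: right child of hen (depth 4)
yak: right child of pig (depth 5)
doe: left child of eel (depth 3)
fox: left child of gnu (depth 5)
ram: left child of yak (depth 6)
ape: left child of asp (depth 3)
koi: left child of pig (depth 5)
elk: left child of fox (depth 6)
rat: right child of ram (depth 7)
dog: right child of doe (depth 4)
ewe: right child of elk (depth 7)

Leaves: ape, dog, ewe, koi, rat — 5 in total.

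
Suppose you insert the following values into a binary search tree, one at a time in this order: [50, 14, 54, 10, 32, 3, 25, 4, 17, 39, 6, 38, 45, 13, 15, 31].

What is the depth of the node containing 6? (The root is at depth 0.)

5

50: root
14: left child of 50 (depth 1)
54: right child of 50 (depth 1)
10: left child of 14 (depth 2)
32: right child of 14 (depth 2)
3: left child of 10 (depth 3)
25: left child of 32 (depth 3)
4: right child of 3 (depth 4)
17: left child of 25 (depth 4)
39: right child of 32 (depth 3)
6: right child of 4 (depth 5)
38: left child of 39 (depth 4)
45: right child of 39 (depth 4)
13: right child of 10 (depth 3)
15: left child of 17 (depth 5)
31: right child of 25 (depth 4)

Path to 6: 50 → 14 → 10 → 3 → 4 → 6, which is 5 edges.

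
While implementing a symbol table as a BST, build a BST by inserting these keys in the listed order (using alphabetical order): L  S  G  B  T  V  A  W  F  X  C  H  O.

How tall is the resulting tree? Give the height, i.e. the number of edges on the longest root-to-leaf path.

L: root
S: right child of L (depth 1)
G: left child of L (depth 1)
B: left child of G (depth 2)
T: right child of S (depth 2)
V: right child of T (depth 3)
A: left child of B (depth 3)
W: right child of V (depth 4)
F: right child of B (depth 3)
X: right child of W (depth 5)
C: left child of F (depth 4)
H: right child of G (depth 2)
O: left child of S (depth 2)

The deepest node is X at depth 5.

5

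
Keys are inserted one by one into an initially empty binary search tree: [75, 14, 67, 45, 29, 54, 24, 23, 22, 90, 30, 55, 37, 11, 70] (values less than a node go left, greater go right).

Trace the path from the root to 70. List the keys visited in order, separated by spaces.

75 14 67 70

Resulting structure (node: left, right):
  75: L=14, R=90
  14: L=11, R=67
  67: L=45, R=70
  45: L=29, R=54
  29: L=24, R=30
  54: L=–, R=55
  24: L=23, R=–
  23: L=22, R=–
  22: L=–, R=–
  90: L=–, R=–
  30: L=–, R=37
  55: L=–, R=–
  37: L=–, R=–
  11: L=–, R=–
  70: L=–, R=–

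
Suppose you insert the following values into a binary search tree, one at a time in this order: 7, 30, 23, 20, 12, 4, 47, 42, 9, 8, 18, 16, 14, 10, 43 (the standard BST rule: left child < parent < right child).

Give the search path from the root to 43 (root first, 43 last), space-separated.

Resulting structure (node: left, right):
  7: L=4, R=30
  30: L=23, R=47
  23: L=20, R=–
  20: L=12, R=–
  12: L=9, R=18
  4: L=–, R=–
  47: L=42, R=–
  42: L=–, R=43
  9: L=8, R=10
  8: L=–, R=–
  18: L=16, R=–
  16: L=14, R=–
  14: L=–, R=–
  10: L=–, R=–
  43: L=–, R=–

7 30 47 42 43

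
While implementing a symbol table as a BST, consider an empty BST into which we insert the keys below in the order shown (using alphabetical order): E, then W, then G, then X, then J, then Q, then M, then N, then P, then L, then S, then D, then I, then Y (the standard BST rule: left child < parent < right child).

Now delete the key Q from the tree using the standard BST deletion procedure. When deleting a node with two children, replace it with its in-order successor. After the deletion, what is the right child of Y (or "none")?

Insert E: tree is empty, so E becomes the root.
Insert W: W > E → go right. Place as right child of E.
Insert G: G > E → go right; G < W → go left. Place as left child of W.
Insert X: X > E → go right; X > W → go right. Place as right child of W.
Insert J: J > E → go right; J < W → go left; J > G → go right. Place as right child of G.
Insert Q: Q > E → go right; Q < W → go left; Q > G → go right; Q > J → go right. Place as right child of J.
Insert M: M > E → go right; M < W → go left; M > G → go right; M > J → go right; M < Q → go left. Place as left child of Q.
Insert N: N > E → go right; N < W → go left; N > G → go right; N > J → go right; N < Q → go left; N > M → go right. Place as right child of M.
Insert P: P > E → go right; P < W → go left; P > G → go right; P > J → go right; P < Q → go left; P > M → go right; P > N → go right. Place as right child of N.
Insert L: L > E → go right; L < W → go left; L > G → go right; L > J → go right; L < Q → go left; L < M → go left. Place as left child of M.
Insert S: S > E → go right; S < W → go left; S > G → go right; S > J → go right; S > Q → go right. Place as right child of Q.
Insert D: D < E → go left. Place as left child of E.
Insert I: I > E → go right; I < W → go left; I > G → go right; I < J → go left. Place as left child of J.
Insert Y: Y > E → go right; Y > W → go right; Y > X → go right. Place as right child of X.

Delete Q (two children — replace with in-order successor).
After deletion, Y's right child: none.

none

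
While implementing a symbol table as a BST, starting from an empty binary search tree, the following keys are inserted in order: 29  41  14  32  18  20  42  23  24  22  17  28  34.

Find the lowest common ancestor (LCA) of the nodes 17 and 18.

Resulting structure (node: left, right):
  29: L=14, R=41
  41: L=32, R=42
  14: L=–, R=18
  32: L=–, R=34
  18: L=17, R=20
  20: L=–, R=23
  42: L=–, R=–
  23: L=22, R=24
  24: L=–, R=28
  22: L=–, R=–
  17: L=–, R=–
  28: L=–, R=–
  34: L=–, R=–

Path to 17: 29 → 14 → 18 → 17
Path to 18: 29 → 14 → 18
18 lies on both paths and is an ancestor of the other node.

18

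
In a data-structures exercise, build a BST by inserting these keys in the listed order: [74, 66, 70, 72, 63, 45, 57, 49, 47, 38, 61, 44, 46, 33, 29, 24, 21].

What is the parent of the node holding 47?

Resulting structure (node: left, right):
  74: L=66, R=–
  66: L=63, R=70
  70: L=–, R=72
  72: L=–, R=–
  63: L=45, R=–
  45: L=38, R=57
  57: L=49, R=61
  49: L=47, R=–
  47: L=46, R=–
  38: L=33, R=44
  61: L=–, R=–
  44: L=–, R=–
  46: L=–, R=–
  33: L=29, R=–
  29: L=24, R=–
  24: L=21, R=–
  21: L=–, R=–

49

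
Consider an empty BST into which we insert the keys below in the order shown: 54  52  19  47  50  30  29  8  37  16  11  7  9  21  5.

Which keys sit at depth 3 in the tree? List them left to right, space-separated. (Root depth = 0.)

8 47

54: root
52: left child of 54 (depth 1)
19: left child of 52 (depth 2)
47: right child of 19 (depth 3)
50: right child of 47 (depth 4)
30: left child of 47 (depth 4)
29: left child of 30 (depth 5)
8: left child of 19 (depth 3)
37: right child of 30 (depth 5)
16: right child of 8 (depth 4)
11: left child of 16 (depth 5)
7: left child of 8 (depth 4)
9: left child of 11 (depth 6)
21: left child of 29 (depth 6)
5: left child of 7 (depth 5)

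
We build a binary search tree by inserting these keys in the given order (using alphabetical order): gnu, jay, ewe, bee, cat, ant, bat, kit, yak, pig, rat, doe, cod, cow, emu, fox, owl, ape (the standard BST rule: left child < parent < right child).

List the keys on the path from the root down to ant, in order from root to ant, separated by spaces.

gnu: root
jay: right child of gnu (depth 1)
ewe: left child of gnu (depth 1)
bee: left child of ewe (depth 2)
cat: right child of bee (depth 3)
ant: left child of bee (depth 3)
bat: right child of ant (depth 4)
kit: right child of jay (depth 2)
yak: right child of kit (depth 3)
pig: left child of yak (depth 4)
rat: right child of pig (depth 5)
doe: right child of cat (depth 4)
cod: left child of doe (depth 5)
cow: right child of cod (depth 6)
emu: right child of doe (depth 5)
fox: right child of ewe (depth 2)
owl: left child of pig (depth 5)
ape: left child of bat (depth 5)

gnu ewe bee ant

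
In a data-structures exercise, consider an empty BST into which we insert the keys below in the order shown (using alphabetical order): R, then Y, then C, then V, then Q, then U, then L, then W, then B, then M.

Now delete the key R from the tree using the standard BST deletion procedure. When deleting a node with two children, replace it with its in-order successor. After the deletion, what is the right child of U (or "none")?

R: root
Y: right child of R (depth 1)
C: left child of R (depth 1)
V: left child of Y (depth 2)
Q: right child of C (depth 2)
U: left child of V (depth 3)
L: left child of Q (depth 3)
W: right child of V (depth 3)
B: left child of C (depth 2)
M: right child of L (depth 4)

Delete R (two children — replace with in-order successor).
After deletion, U's right child: Y.

Y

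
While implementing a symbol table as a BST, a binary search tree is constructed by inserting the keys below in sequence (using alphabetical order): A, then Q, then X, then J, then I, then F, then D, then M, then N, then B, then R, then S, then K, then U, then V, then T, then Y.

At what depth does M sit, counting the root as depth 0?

A: root
Q: right child of A (depth 1)
X: right child of Q (depth 2)
J: left child of Q (depth 2)
I: left child of J (depth 3)
F: left child of I (depth 4)
D: left child of F (depth 5)
M: right child of J (depth 3)
N: right child of M (depth 4)
B: left child of D (depth 6)
R: left child of X (depth 3)
S: right child of R (depth 4)
K: left child of M (depth 4)
U: right child of S (depth 5)
V: right child of U (depth 6)
T: left child of U (depth 6)
Y: right child of X (depth 3)

Path to M: A → Q → J → M, which is 3 edges.

3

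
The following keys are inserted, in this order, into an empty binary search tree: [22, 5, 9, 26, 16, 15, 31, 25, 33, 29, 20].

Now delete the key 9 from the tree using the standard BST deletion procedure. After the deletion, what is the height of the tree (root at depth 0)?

Insert 22: tree is empty, so 22 becomes the root.
Insert 5: 5 < 22 → go left. Place as left child of 22.
Insert 9: 9 < 22 → go left; 9 > 5 → go right. Place as right child of 5.
Insert 26: 26 > 22 → go right. Place as right child of 22.
Insert 16: 16 < 22 → go left; 16 > 5 → go right; 16 > 9 → go right. Place as right child of 9.
Insert 15: 15 < 22 → go left; 15 > 5 → go right; 15 > 9 → go right; 15 < 16 → go left. Place as left child of 16.
Insert 31: 31 > 22 → go right; 31 > 26 → go right. Place as right child of 26.
Insert 25: 25 > 22 → go right; 25 < 26 → go left. Place as left child of 26.
Insert 33: 33 > 22 → go right; 33 > 26 → go right; 33 > 31 → go right. Place as right child of 31.
Insert 29: 29 > 22 → go right; 29 > 26 → go right; 29 < 31 → go left. Place as left child of 31.
Insert 20: 20 < 22 → go left; 20 > 5 → go right; 20 > 9 → go right; 20 > 16 → go right. Place as right child of 16.

Delete 9 (at most one child — splice it out).
After deletion, deepest node is 15 at depth 3.

3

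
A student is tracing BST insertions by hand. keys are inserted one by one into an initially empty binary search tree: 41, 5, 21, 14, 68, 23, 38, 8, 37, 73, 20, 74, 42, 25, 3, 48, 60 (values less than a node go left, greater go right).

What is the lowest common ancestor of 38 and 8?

21

41: root
5: left child of 41 (depth 1)
21: right child of 5 (depth 2)
14: left child of 21 (depth 3)
68: right child of 41 (depth 1)
23: right child of 21 (depth 3)
38: right child of 23 (depth 4)
8: left child of 14 (depth 4)
37: left child of 38 (depth 5)
73: right child of 68 (depth 2)
20: right child of 14 (depth 4)
74: right child of 73 (depth 3)
42: left child of 68 (depth 2)
25: left child of 37 (depth 6)
3: left child of 5 (depth 2)
48: right child of 42 (depth 3)
60: right child of 48 (depth 4)

Path to 38: 41 → 5 → 21 → 23 → 38
Path to 8: 41 → 5 → 21 → 14 → 8
The paths share a prefix ending at 21, then split left and right.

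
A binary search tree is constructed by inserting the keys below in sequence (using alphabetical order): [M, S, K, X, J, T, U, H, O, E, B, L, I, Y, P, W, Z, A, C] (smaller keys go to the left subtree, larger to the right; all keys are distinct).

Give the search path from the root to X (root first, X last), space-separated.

M: root
S: right child of M (depth 1)
K: left child of M (depth 1)
X: right child of S (depth 2)
J: left child of K (depth 2)
T: left child of X (depth 3)
U: right child of T (depth 4)
H: left child of J (depth 3)
O: left child of S (depth 2)
E: left child of H (depth 4)
B: left child of E (depth 5)
L: right child of K (depth 2)
I: right child of H (depth 4)
Y: right child of X (depth 3)
P: right child of O (depth 3)
W: right child of U (depth 5)
Z: right child of Y (depth 4)
A: left child of B (depth 6)
C: right child of B (depth 6)

M S X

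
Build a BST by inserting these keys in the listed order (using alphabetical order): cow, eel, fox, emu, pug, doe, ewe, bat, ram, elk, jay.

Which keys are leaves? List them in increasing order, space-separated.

Insert cow: tree is empty, so cow becomes the root.
Insert eel: eel > cow → go right. Place as right child of cow.
Insert fox: fox > cow → go right; fox > eel → go right. Place as right child of eel.
Insert emu: emu > cow → go right; emu > eel → go right; emu < fox → go left. Place as left child of fox.
Insert pug: pug > cow → go right; pug > eel → go right; pug > fox → go right. Place as right child of fox.
Insert doe: doe > cow → go right; doe < eel → go left. Place as left child of eel.
Insert ewe: ewe > cow → go right; ewe > eel → go right; ewe < fox → go left; ewe > emu → go right. Place as right child of emu.
Insert bat: bat < cow → go left. Place as left child of cow.
Insert ram: ram > cow → go right; ram > eel → go right; ram > fox → go right; ram > pug → go right. Place as right child of pug.
Insert elk: elk > cow → go right; elk > eel → go right; elk < fox → go left; elk < emu → go left. Place as left child of emu.
Insert jay: jay > cow → go right; jay > eel → go right; jay > fox → go right; jay < pug → go left. Place as left child of pug.

bat doe elk ewe jay ram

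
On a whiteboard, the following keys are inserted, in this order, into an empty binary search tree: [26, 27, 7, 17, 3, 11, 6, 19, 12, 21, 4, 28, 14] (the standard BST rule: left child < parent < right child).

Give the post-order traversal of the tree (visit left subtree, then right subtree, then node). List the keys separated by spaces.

26: root
27: right child of 26 (depth 1)
7: left child of 26 (depth 1)
17: right child of 7 (depth 2)
3: left child of 7 (depth 2)
11: left child of 17 (depth 3)
6: right child of 3 (depth 3)
19: right child of 17 (depth 3)
12: right child of 11 (depth 4)
21: right child of 19 (depth 4)
4: left child of 6 (depth 4)
28: right child of 27 (depth 2)
14: right child of 12 (depth 5)

4 6 3 14 12 11 21 19 17 7 28 27 26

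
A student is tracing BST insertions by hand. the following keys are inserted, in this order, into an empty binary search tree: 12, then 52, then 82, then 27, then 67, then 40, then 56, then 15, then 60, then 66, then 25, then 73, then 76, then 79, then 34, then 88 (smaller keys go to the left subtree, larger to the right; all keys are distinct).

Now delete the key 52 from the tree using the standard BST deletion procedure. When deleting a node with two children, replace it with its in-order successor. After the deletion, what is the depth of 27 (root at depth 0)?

12: root
52: right child of 12 (depth 1)
82: right child of 52 (depth 2)
27: left child of 52 (depth 2)
67: left child of 82 (depth 3)
40: right child of 27 (depth 3)
56: left child of 67 (depth 4)
15: left child of 27 (depth 3)
60: right child of 56 (depth 5)
66: right child of 60 (depth 6)
25: right child of 15 (depth 4)
73: right child of 67 (depth 4)
76: right child of 73 (depth 5)
79: right child of 76 (depth 6)
34: left child of 40 (depth 4)
88: right child of 82 (depth 3)

Delete 52 (two children — replace with in-order successor).
After deletion, path to 27: 12 → 56 → 27.

2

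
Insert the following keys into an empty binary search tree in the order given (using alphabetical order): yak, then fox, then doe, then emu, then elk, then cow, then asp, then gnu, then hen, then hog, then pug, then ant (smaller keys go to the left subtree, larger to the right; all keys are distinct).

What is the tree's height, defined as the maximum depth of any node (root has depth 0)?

5

yak: root
fox: left child of yak (depth 1)
doe: left child of fox (depth 2)
emu: right child of doe (depth 3)
elk: left child of emu (depth 4)
cow: left child of doe (depth 3)
asp: left child of cow (depth 4)
gnu: right child of fox (depth 2)
hen: right child of gnu (depth 3)
hog: right child of hen (depth 4)
pug: right child of hog (depth 5)
ant: left child of asp (depth 5)

The deepest node is pug at depth 5.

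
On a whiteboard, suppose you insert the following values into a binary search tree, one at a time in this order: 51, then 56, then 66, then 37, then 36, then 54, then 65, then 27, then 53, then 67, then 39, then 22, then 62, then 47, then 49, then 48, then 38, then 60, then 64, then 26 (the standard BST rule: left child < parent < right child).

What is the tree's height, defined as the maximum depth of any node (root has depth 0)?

5

Resulting structure (node: left, right):
  51: L=37, R=56
  56: L=54, R=66
  66: L=65, R=67
  37: L=36, R=39
  36: L=27, R=–
  54: L=53, R=–
  65: L=62, R=–
  27: L=22, R=–
  53: L=–, R=–
  67: L=–, R=–
  39: L=38, R=47
  22: L=–, R=26
  62: L=60, R=64
  47: L=–, R=49
  49: L=48, R=–
  48: L=–, R=–
  38: L=–, R=–
  60: L=–, R=–
  64: L=–, R=–
  26: L=–, R=–

The deepest node is 48 at depth 5.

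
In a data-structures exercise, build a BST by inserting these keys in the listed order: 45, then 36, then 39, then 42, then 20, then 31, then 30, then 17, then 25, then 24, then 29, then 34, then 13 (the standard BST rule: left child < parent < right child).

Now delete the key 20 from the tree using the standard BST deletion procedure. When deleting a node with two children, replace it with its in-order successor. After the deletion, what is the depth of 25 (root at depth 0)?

5

Resulting structure (node: left, right):
  45: L=36, R=–
  36: L=20, R=39
  39: L=–, R=42
  42: L=–, R=–
  20: L=17, R=31
  31: L=30, R=34
  30: L=25, R=–
  17: L=13, R=–
  25: L=24, R=29
  24: L=–, R=–
  29: L=–, R=–
  34: L=–, R=–
  13: L=–, R=–

Delete 20 (two children — replace with in-order successor).
After deletion, path to 25: 45 → 36 → 24 → 31 → 30 → 25.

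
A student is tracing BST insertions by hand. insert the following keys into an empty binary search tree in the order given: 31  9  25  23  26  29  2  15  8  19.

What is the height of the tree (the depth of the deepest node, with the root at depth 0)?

5

Insert 31: tree is empty, so 31 becomes the root.
Insert 9: 9 < 31 → go left. Place as left child of 31.
Insert 25: 25 < 31 → go left; 25 > 9 → go right. Place as right child of 9.
Insert 23: 23 < 31 → go left; 23 > 9 → go right; 23 < 25 → go left. Place as left child of 25.
Insert 26: 26 < 31 → go left; 26 > 9 → go right; 26 > 25 → go right. Place as right child of 25.
Insert 29: 29 < 31 → go left; 29 > 9 → go right; 29 > 25 → go right; 29 > 26 → go right. Place as right child of 26.
Insert 2: 2 < 31 → go left; 2 < 9 → go left. Place as left child of 9.
Insert 15: 15 < 31 → go left; 15 > 9 → go right; 15 < 25 → go left; 15 < 23 → go left. Place as left child of 23.
Insert 8: 8 < 31 → go left; 8 < 9 → go left; 8 > 2 → go right. Place as right child of 2.
Insert 19: 19 < 31 → go left; 19 > 9 → go right; 19 < 25 → go left; 19 < 23 → go left; 19 > 15 → go right. Place as right child of 15.

The deepest node is 19 at depth 5.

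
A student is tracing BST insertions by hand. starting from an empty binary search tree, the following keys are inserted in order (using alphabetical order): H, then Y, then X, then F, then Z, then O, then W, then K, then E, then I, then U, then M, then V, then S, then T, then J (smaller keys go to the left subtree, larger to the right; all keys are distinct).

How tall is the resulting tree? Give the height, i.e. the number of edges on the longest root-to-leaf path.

H: root
Y: right child of H (depth 1)
X: left child of Y (depth 2)
F: left child of H (depth 1)
Z: right child of Y (depth 2)
O: left child of X (depth 3)
W: right child of O (depth 4)
K: left child of O (depth 4)
E: left child of F (depth 2)
I: left child of K (depth 5)
U: left child of W (depth 5)
M: right child of K (depth 5)
V: right child of U (depth 6)
S: left child of U (depth 6)
T: right child of S (depth 7)
J: right child of I (depth 6)

The deepest node is T at depth 7.

7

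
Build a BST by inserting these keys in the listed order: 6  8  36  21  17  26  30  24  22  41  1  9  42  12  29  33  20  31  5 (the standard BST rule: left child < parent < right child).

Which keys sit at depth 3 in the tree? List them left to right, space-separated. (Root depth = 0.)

6: root
8: right child of 6 (depth 1)
36: right child of 8 (depth 2)
21: left child of 36 (depth 3)
17: left child of 21 (depth 4)
26: right child of 21 (depth 4)
30: right child of 26 (depth 5)
24: left child of 26 (depth 5)
22: left child of 24 (depth 6)
41: right child of 36 (depth 3)
1: left child of 6 (depth 1)
9: left child of 17 (depth 5)
42: right child of 41 (depth 4)
12: right child of 9 (depth 6)
29: left child of 30 (depth 6)
33: right child of 30 (depth 6)
20: right child of 17 (depth 5)
31: left child of 33 (depth 7)
5: right child of 1 (depth 2)

21 41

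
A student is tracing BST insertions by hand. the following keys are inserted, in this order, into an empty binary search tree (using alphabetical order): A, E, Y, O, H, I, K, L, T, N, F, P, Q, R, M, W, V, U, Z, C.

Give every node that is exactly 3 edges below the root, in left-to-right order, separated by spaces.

O Z

Insert A: tree is empty, so A becomes the root.
Insert E: E > A → go right. Place as right child of A.
Insert Y: Y > A → go right; Y > E → go right. Place as right child of E.
Insert O: O > A → go right; O > E → go right; O < Y → go left. Place as left child of Y.
Insert H: H > A → go right; H > E → go right; H < Y → go left; H < O → go left. Place as left child of O.
Insert I: I > A → go right; I > E → go right; I < Y → go left; I < O → go left; I > H → go right. Place as right child of H.
Insert K: K > A → go right; K > E → go right; K < Y → go left; K < O → go left; K > H → go right; K > I → go right. Place as right child of I.
Insert L: L > A → go right; L > E → go right; L < Y → go left; L < O → go left; L > H → go right; L > I → go right; L > K → go right. Place as right child of K.
Insert T: T > A → go right; T > E → go right; T < Y → go left; T > O → go right. Place as right child of O.
Insert N: N > A → go right; N > E → go right; N < Y → go left; N < O → go left; N > H → go right; N > I → go right; N > K → go right; N > L → go right. Place as right child of L.
Insert F: F > A → go right; F > E → go right; F < Y → go left; F < O → go left; F < H → go left. Place as left child of H.
Insert P: P > A → go right; P > E → go right; P < Y → go left; P > O → go right; P < T → go left. Place as left child of T.
Insert Q: Q > A → go right; Q > E → go right; Q < Y → go left; Q > O → go right; Q < T → go left; Q > P → go right. Place as right child of P.
Insert R: R > A → go right; R > E → go right; R < Y → go left; R > O → go right; R < T → go left; R > P → go right; R > Q → go right. Place as right child of Q.
Insert M: M > A → go right; M > E → go right; M < Y → go left; M < O → go left; M > H → go right; M > I → go right; M > K → go right; M > L → go right; M < N → go left. Place as left child of N.
Insert W: W > A → go right; W > E → go right; W < Y → go left; W > O → go right; W > T → go right. Place as right child of T.
Insert V: V > A → go right; V > E → go right; V < Y → go left; V > O → go right; V > T → go right; V < W → go left. Place as left child of W.
Insert U: U > A → go right; U > E → go right; U < Y → go left; U > O → go right; U > T → go right; U < W → go left; U < V → go left. Place as left child of V.
Insert Z: Z > A → go right; Z > E → go right; Z > Y → go right. Place as right child of Y.
Insert C: C > A → go right; C < E → go left. Place as left child of E.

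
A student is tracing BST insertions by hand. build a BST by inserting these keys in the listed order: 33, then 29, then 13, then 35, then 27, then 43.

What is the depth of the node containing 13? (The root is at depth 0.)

2

33: root
29: left child of 33 (depth 1)
13: left child of 29 (depth 2)
35: right child of 33 (depth 1)
27: right child of 13 (depth 3)
43: right child of 35 (depth 2)

Path to 13: 33 → 29 → 13, which is 2 edges.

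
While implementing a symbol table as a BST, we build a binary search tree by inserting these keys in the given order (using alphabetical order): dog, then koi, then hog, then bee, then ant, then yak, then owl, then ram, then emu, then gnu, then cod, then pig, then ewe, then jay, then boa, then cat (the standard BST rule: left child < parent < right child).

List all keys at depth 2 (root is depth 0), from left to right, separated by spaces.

dog: root
koi: right child of dog (depth 1)
hog: left child of koi (depth 2)
bee: left child of dog (depth 1)
ant: left child of bee (depth 2)
yak: right child of koi (depth 2)
owl: left child of yak (depth 3)
ram: right child of owl (depth 4)
emu: left child of hog (depth 3)
gnu: right child of emu (depth 4)
cod: right child of bee (depth 2)
pig: left child of ram (depth 5)
ewe: left child of gnu (depth 5)
jay: right child of hog (depth 3)
boa: left child of cod (depth 3)
cat: right child of boa (depth 4)

ant cod hog yak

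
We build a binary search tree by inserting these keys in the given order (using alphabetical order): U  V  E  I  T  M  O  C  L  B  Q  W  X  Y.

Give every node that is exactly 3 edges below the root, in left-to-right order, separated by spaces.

B T X

Insert U: tree is empty, so U becomes the root.
Insert V: V > U → go right. Place as right child of U.
Insert E: E < U → go left. Place as left child of U.
Insert I: I < U → go left; I > E → go right. Place as right child of E.
Insert T: T < U → go left; T > E → go right; T > I → go right. Place as right child of I.
Insert M: M < U → go left; M > E → go right; M > I → go right; M < T → go left. Place as left child of T.
Insert O: O < U → go left; O > E → go right; O > I → go right; O < T → go left; O > M → go right. Place as right child of M.
Insert C: C < U → go left; C < E → go left. Place as left child of E.
Insert L: L < U → go left; L > E → go right; L > I → go right; L < T → go left; L < M → go left. Place as left child of M.
Insert B: B < U → go left; B < E → go left; B < C → go left. Place as left child of C.
Insert Q: Q < U → go left; Q > E → go right; Q > I → go right; Q < T → go left; Q > M → go right; Q > O → go right. Place as right child of O.
Insert W: W > U → go right; W > V → go right. Place as right child of V.
Insert X: X > U → go right; X > V → go right; X > W → go right. Place as right child of W.
Insert Y: Y > U → go right; Y > V → go right; Y > W → go right; Y > X → go right. Place as right child of X.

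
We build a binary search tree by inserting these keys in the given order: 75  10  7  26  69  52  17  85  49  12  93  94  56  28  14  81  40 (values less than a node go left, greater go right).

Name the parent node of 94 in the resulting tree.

93

75: root
10: left child of 75 (depth 1)
7: left child of 10 (depth 2)
26: right child of 10 (depth 2)
69: right child of 26 (depth 3)
52: left child of 69 (depth 4)
17: left child of 26 (depth 3)
85: right child of 75 (depth 1)
49: left child of 52 (depth 5)
12: left child of 17 (depth 4)
93: right child of 85 (depth 2)
94: right child of 93 (depth 3)
56: right child of 52 (depth 5)
28: left child of 49 (depth 6)
14: right child of 12 (depth 5)
81: left child of 85 (depth 2)
40: right child of 28 (depth 7)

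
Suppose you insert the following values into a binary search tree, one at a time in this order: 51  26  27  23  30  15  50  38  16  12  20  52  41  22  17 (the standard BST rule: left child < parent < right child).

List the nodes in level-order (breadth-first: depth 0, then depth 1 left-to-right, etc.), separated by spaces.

51 26 52 23 27 15 30 12 16 50 20 38 17 22 41

Resulting structure (node: left, right):
  51: L=26, R=52
  26: L=23, R=27
  27: L=–, R=30
  23: L=15, R=–
  30: L=–, R=50
  15: L=12, R=16
  50: L=38, R=–
  38: L=–, R=41
  16: L=–, R=20
  12: L=–, R=–
  20: L=17, R=22
  52: L=–, R=–
  41: L=–, R=–
  22: L=–, R=–
  17: L=–, R=–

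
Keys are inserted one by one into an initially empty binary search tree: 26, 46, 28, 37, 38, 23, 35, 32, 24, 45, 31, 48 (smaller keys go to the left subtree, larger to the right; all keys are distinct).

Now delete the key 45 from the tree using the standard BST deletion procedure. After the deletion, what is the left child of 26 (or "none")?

Resulting structure (node: left, right):
  26: L=23, R=46
  46: L=28, R=48
  28: L=–, R=37
  37: L=35, R=38
  38: L=–, R=45
  23: L=–, R=24
  35: L=32, R=–
  32: L=31, R=–
  24: L=–, R=–
  45: L=–, R=–
  31: L=–, R=–
  48: L=–, R=–

Delete 45 (at most one child — splice it out).
After deletion, 26's left child: 23.

23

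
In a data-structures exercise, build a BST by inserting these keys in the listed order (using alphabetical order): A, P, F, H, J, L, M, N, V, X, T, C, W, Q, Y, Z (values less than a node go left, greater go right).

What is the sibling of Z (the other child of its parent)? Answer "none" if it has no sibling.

Insert A: tree is empty, so A becomes the root.
Insert P: P > A → go right. Place as right child of A.
Insert F: F > A → go right; F < P → go left. Place as left child of P.
Insert H: H > A → go right; H < P → go left; H > F → go right. Place as right child of F.
Insert J: J > A → go right; J < P → go left; J > F → go right; J > H → go right. Place as right child of H.
Insert L: L > A → go right; L < P → go left; L > F → go right; L > H → go right; L > J → go right. Place as right child of J.
Insert M: M > A → go right; M < P → go left; M > F → go right; M > H → go right; M > J → go right; M > L → go right. Place as right child of L.
Insert N: N > A → go right; N < P → go left; N > F → go right; N > H → go right; N > J → go right; N > L → go right; N > M → go right. Place as right child of M.
Insert V: V > A → go right; V > P → go right. Place as right child of P.
Insert X: X > A → go right; X > P → go right; X > V → go right. Place as right child of V.
Insert T: T > A → go right; T > P → go right; T < V → go left. Place as left child of V.
Insert C: C > A → go right; C < P → go left; C < F → go left. Place as left child of F.
Insert W: W > A → go right; W > P → go right; W > V → go right; W < X → go left. Place as left child of X.
Insert Q: Q > A → go right; Q > P → go right; Q < V → go left; Q < T → go left. Place as left child of T.
Insert Y: Y > A → go right; Y > P → go right; Y > V → go right; Y > X → go right. Place as right child of X.
Insert Z: Z > A → go right; Z > P → go right; Z > V → go right; Z > X → go right; Z > Y → go right. Place as right child of Y.

Z's parent is Y, which has only one child.

none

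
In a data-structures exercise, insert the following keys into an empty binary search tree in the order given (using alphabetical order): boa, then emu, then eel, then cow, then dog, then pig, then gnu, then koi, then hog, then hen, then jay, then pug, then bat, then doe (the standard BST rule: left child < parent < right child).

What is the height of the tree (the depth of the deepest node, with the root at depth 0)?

6

boa: root
emu: right child of boa (depth 1)
eel: left child of emu (depth 2)
cow: left child of eel (depth 3)
dog: right child of cow (depth 4)
pig: right child of emu (depth 2)
gnu: left child of pig (depth 3)
koi: right child of gnu (depth 4)
hog: left child of koi (depth 5)
hen: left child of hog (depth 6)
jay: right child of hog (depth 6)
pug: right child of pig (depth 3)
bat: left child of boa (depth 1)
doe: left child of dog (depth 5)

The deepest node is hen at depth 6.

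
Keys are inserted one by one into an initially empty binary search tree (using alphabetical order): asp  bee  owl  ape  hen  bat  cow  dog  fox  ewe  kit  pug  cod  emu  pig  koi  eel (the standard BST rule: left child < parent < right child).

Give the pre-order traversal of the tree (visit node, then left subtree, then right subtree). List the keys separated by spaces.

asp ape bee bat owl hen cow cod dog fox ewe emu eel kit koi pug pig

Resulting structure (node: left, right):
  asp: L=ape, R=bee
  bee: L=bat, R=owl
  owl: L=hen, R=pug
  ape: L=–, R=–
  hen: L=cow, R=kit
  bat: L=–, R=–
  cow: L=cod, R=dog
  dog: L=–, R=fox
  fox: L=ewe, R=–
  ewe: L=emu, R=–
  kit: L=–, R=koi
  pug: L=pig, R=–
  cod: L=–, R=–
  emu: L=eel, R=–
  pig: L=–, R=–
  koi: L=–, R=–
  eel: L=–, R=–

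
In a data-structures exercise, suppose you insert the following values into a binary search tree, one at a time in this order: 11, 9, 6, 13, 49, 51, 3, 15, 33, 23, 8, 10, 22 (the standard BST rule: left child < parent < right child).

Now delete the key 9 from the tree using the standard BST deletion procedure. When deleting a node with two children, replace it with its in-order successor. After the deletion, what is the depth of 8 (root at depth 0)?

3

Insert 11: tree is empty, so 11 becomes the root.
Insert 9: 9 < 11 → go left. Place as left child of 11.
Insert 6: 6 < 11 → go left; 6 < 9 → go left. Place as left child of 9.
Insert 13: 13 > 11 → go right. Place as right child of 11.
Insert 49: 49 > 11 → go right; 49 > 13 → go right. Place as right child of 13.
Insert 51: 51 > 11 → go right; 51 > 13 → go right; 51 > 49 → go right. Place as right child of 49.
Insert 3: 3 < 11 → go left; 3 < 9 → go left; 3 < 6 → go left. Place as left child of 6.
Insert 15: 15 > 11 → go right; 15 > 13 → go right; 15 < 49 → go left. Place as left child of 49.
Insert 33: 33 > 11 → go right; 33 > 13 → go right; 33 < 49 → go left; 33 > 15 → go right. Place as right child of 15.
Insert 23: 23 > 11 → go right; 23 > 13 → go right; 23 < 49 → go left; 23 > 15 → go right; 23 < 33 → go left. Place as left child of 33.
Insert 8: 8 < 11 → go left; 8 < 9 → go left; 8 > 6 → go right. Place as right child of 6.
Insert 10: 10 < 11 → go left; 10 > 9 → go right. Place as right child of 9.
Insert 22: 22 > 11 → go right; 22 > 13 → go right; 22 < 49 → go left; 22 > 15 → go right; 22 < 33 → go left; 22 < 23 → go left. Place as left child of 23.

Delete 9 (two children — replace with in-order successor).
After deletion, path to 8: 11 → 10 → 6 → 8.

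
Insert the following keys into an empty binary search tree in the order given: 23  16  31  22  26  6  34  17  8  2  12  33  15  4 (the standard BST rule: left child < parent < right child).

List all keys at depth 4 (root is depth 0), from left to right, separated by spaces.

23: root
16: left child of 23 (depth 1)
31: right child of 23 (depth 1)
22: right child of 16 (depth 2)
26: left child of 31 (depth 2)
6: left child of 16 (depth 2)
34: right child of 31 (depth 2)
17: left child of 22 (depth 3)
8: right child of 6 (depth 3)
2: left child of 6 (depth 3)
12: right child of 8 (depth 4)
33: left child of 34 (depth 3)
15: right child of 12 (depth 5)
4: right child of 2 (depth 4)

4 12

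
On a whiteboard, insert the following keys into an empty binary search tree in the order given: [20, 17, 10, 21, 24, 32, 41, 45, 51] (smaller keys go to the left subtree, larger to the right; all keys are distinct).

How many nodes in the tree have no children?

20: root
17: left child of 20 (depth 1)
10: left child of 17 (depth 2)
21: right child of 20 (depth 1)
24: right child of 21 (depth 2)
32: right child of 24 (depth 3)
41: right child of 32 (depth 4)
45: right child of 41 (depth 5)
51: right child of 45 (depth 6)

Leaves: 10, 51 — 2 in total.

2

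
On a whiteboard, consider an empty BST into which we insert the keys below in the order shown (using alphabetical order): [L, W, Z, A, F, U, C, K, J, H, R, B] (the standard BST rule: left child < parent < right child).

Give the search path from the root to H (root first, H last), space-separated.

L: root
W: right child of L (depth 1)
Z: right child of W (depth 2)
A: left child of L (depth 1)
F: right child of A (depth 2)
U: left child of W (depth 2)
C: left child of F (depth 3)
K: right child of F (depth 3)
J: left child of K (depth 4)
H: left child of J (depth 5)
R: left child of U (depth 3)
B: left child of C (depth 4)

L A F K J H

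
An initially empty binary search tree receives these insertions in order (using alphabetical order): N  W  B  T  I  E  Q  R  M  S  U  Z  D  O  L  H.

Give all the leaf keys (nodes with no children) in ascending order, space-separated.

D H L O S U Z

Resulting structure (node: left, right):
  N: L=B, R=W
  W: L=T, R=Z
  B: L=–, R=I
  T: L=Q, R=U
  I: L=E, R=M
  E: L=D, R=H
  Q: L=O, R=R
  R: L=–, R=S
  M: L=L, R=–
  S: L=–, R=–
  U: L=–, R=–
  Z: L=–, R=–
  D: L=–, R=–
  O: L=–, R=–
  L: L=–, R=–
  H: L=–, R=–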